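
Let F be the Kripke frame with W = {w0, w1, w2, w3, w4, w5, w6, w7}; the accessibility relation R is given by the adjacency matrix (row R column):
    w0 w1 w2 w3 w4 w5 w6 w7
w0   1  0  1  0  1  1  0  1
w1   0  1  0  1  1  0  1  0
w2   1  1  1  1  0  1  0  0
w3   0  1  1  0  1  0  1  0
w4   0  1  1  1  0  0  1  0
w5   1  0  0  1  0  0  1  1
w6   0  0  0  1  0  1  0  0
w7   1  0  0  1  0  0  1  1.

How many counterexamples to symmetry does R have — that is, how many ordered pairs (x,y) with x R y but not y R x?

Enumerating: (w0,w4), (w1,w6), (w2,w1), (w2,w5), (w4,w2), (w4,w6), (w5,w3), (w5,w7), (w7,w3), (w7,w6).

10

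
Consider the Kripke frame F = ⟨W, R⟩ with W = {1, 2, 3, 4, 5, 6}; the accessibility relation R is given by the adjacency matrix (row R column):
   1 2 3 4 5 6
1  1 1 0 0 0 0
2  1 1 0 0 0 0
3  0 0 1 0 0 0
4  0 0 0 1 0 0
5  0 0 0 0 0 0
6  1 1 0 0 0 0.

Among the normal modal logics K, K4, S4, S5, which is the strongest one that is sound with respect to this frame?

Transitive (axiom 4): yes — every two-step R-path is closed by a direct edge.
Reflexive (axiom T): no — 5 is not related to itself.
Euclidean (axiom 5): yes — any two successors of a common world are R-related.
So F validates K, K4; S4 would additionally require R to be reflexive. The strongest is K4.

K4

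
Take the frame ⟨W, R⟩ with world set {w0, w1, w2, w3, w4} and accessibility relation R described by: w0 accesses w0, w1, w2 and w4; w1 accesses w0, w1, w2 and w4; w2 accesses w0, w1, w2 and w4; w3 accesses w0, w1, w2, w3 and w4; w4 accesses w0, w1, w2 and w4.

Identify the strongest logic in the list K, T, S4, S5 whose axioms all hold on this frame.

S4

Reflexive (axiom T): yes — every world is R-related to itself.
Transitive (axiom 4): yes — every two-step R-path is closed by a direct edge.
Euclidean (axiom 5): no — w3 R w0 and w3 R w3, but not w0 R w3.
So F validates K, T, S4; S5 would additionally require R to be Euclidean. The strongest is S4.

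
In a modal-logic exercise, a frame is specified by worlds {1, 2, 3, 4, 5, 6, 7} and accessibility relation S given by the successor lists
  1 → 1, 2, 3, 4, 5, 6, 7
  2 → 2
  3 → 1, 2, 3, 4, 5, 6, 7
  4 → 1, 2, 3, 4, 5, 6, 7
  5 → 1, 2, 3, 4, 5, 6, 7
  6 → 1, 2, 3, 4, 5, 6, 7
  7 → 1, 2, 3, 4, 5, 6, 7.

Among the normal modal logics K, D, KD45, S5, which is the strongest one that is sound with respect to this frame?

Serial (axiom D): yes — every world has a successor (e.g. 1 S 1).
Euclidean (axiom 5): no — 1 S 2 and 1 S 3, but not 2 S 3.
Transitive (axiom 4): yes — every two-step S-path is closed by a direct edge.
Reflexive (axiom T): yes — every world is S-related to itself.
So F validates K, D; KD45 would additionally require S to be Euclidean. The strongest is D.

D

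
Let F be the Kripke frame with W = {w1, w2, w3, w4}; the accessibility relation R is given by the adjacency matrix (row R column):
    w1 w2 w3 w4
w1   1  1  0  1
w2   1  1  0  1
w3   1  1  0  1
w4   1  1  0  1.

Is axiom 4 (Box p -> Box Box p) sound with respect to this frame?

Yes

The schema 4 characterises exactly the transitive frames.
Transitive: yes — every two-step R-path is closed by a direct edge.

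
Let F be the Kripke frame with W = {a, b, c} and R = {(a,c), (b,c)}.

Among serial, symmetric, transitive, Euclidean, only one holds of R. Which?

Serial: no — c has no R-successor.
Symmetric: no — a R c but not c R a.
Transitive: yes — every two-step R-path is closed by a direct edge.
Euclidean: no — a R c and a R c, but not c R c.
Only transitive holds.

transitive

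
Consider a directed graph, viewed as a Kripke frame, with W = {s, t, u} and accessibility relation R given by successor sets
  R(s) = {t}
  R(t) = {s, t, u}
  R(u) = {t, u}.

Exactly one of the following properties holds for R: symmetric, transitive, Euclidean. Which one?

symmetric

Symmetric: yes — every pair in R has its reverse in R.
Transitive: no — s R t and t R u, but not s R u.
Euclidean: no — t R s and t R u, but not s R u.
Only symmetric holds.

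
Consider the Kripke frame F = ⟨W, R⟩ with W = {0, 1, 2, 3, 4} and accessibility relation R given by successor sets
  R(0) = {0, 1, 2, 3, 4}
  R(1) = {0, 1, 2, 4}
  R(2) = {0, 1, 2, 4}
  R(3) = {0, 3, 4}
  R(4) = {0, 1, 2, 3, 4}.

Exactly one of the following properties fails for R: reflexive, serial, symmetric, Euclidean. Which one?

Reflexive: yes — every world is R-related to itself.
Serial: yes — every world has a successor (e.g. 0 R 0).
Symmetric: yes — every pair in R has its reverse in R.
Euclidean: no — 0 R 1 and 0 R 3, but not 1 R 3.
Only Euclidean fails.

Euclidean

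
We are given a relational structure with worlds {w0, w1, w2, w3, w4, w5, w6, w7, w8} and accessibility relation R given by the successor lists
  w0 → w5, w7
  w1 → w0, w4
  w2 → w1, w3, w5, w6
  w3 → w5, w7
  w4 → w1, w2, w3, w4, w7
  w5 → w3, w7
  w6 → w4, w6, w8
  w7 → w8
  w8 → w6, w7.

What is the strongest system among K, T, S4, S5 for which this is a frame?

Reflexive (axiom T): no — w0 is not related to itself.
Transitive (axiom 4): no — w0 R w5 and w5 R w3, but not w0 R w3.
Euclidean (axiom 5): no — w0 R w7 and w0 R w5, but not w7 R w5.
So F validates K; T would additionally require R to be reflexive. The strongest is K.

K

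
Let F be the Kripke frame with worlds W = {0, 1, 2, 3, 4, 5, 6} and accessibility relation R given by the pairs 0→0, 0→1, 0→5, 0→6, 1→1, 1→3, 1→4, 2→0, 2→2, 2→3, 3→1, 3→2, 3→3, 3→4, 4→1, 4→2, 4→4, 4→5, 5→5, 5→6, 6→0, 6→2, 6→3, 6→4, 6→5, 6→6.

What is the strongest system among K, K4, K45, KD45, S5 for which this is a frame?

K

Transitive (axiom 4): no — 0 R 1 and 1 R 3, but not 0 R 3.
Euclidean (axiom 5): no — 0 R 1 and 0 R 5, but not 1 R 5.
Serial (axiom D): yes — every world has a successor (e.g. 0 R 0).
Reflexive (axiom T): yes — every world is R-related to itself.
So F validates K; K4 would additionally require R to be transitive. The strongest is K.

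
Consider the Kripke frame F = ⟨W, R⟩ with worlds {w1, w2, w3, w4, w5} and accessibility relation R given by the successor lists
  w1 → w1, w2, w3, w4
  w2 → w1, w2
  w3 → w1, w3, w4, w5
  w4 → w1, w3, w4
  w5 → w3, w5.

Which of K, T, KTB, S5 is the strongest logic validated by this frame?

KTB

Reflexive (axiom T): yes — every world is R-related to itself.
Symmetric (axiom B): yes — every pair in R has its reverse in R.
Euclidean (axiom 5): no — w1 R w2 and w1 R w3, but not w2 R w3.
So F validates K, T, KTB; S5 would additionally require R to be Euclidean. The strongest is KTB.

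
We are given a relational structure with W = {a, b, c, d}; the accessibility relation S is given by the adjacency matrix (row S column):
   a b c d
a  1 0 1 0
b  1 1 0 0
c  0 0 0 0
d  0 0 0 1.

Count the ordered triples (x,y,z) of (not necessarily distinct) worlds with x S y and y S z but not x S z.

Enumerating: (b,a,c).

1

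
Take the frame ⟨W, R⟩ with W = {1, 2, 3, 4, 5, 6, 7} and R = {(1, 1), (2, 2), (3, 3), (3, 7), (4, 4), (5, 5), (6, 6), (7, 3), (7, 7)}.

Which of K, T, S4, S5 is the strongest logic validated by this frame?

Reflexive (axiom T): yes — every world is R-related to itself.
Transitive (axiom 4): yes — every two-step R-path is closed by a direct edge.
Euclidean (axiom 5): yes — any two successors of a common world are R-related.
So F validates K, T, S4, S5. The strongest is S5.

S5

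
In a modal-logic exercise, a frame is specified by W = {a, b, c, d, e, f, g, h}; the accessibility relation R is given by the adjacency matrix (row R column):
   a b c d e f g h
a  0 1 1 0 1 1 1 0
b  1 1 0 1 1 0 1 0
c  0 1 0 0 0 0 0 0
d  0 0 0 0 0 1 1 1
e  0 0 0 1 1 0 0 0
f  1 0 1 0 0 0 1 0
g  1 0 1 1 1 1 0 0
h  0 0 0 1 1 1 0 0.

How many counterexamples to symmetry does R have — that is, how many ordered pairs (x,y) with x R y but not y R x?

Enumerating: (a,c), (a,e), (b,d), (b,e), (b,g), (c,b), (d,f), (e,d), (f,c), (g,c), (g,e), (h,e), (h,f).

13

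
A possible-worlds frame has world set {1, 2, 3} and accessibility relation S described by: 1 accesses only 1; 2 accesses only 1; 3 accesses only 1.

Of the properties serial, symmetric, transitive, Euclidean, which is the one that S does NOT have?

symmetric

Serial: yes — every world has a successor (e.g. 1 S 1).
Symmetric: no — 2 S 1 but not 1 S 2.
Transitive: yes — every two-step S-path is closed by a direct edge.
Euclidean: yes — any two successors of a common world are S-related.
Only symmetric fails.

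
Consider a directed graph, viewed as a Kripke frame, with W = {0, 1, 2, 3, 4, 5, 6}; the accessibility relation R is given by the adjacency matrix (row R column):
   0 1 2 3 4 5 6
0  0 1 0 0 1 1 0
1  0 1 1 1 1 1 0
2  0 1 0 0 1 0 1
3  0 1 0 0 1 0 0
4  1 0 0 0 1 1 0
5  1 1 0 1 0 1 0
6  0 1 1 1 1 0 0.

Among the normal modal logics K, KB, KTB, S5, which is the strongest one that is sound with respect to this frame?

K

Symmetric (axiom B): no — 0 R 1 but not 1 R 0.
Reflexive (axiom T): no — 0 is not related to itself.
Euclidean (axiom 5): no — 0 R 4 and 0 R 1, but not 4 R 1.
So F validates K; KB would additionally require R to be symmetric. The strongest is K.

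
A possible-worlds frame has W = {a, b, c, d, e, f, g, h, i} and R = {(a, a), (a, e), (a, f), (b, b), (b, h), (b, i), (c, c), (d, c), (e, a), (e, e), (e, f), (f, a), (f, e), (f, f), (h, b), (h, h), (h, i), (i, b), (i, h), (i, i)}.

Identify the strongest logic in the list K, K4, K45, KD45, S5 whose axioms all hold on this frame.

Transitive (axiom 4): yes — every two-step R-path is closed by a direct edge.
Euclidean (axiom 5): yes — any two successors of a common world are R-related.
Serial (axiom D): no — g has no R-successor.
Reflexive (axiom T): no — d is not related to itself.
So F validates K, K4, K45; KD45 would additionally require R to be serial. The strongest is K45.

K45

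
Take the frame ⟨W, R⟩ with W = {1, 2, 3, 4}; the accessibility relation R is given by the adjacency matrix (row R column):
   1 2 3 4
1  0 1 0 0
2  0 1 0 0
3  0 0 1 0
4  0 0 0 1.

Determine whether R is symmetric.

No

Symmetric: no — 1 R 2 but not 2 R 1.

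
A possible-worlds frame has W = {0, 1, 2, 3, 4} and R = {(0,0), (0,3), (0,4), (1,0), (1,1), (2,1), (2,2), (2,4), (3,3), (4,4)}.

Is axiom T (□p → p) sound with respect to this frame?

Yes

By correspondence theory, T is valid on a frame iff R is reflexive.
Reflexive: yes — every world is R-related to itself.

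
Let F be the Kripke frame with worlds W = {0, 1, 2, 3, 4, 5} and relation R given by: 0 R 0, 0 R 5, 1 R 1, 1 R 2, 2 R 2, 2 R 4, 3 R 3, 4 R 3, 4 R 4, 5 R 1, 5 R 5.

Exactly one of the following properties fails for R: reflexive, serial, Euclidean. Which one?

Reflexive: yes — every world is R-related to itself.
Serial: yes — every world has a successor (e.g. 0 R 0).
Euclidean: no — 0 R 5 and 0 R 0, but not 5 R 0.
Only Euclidean fails.

Euclidean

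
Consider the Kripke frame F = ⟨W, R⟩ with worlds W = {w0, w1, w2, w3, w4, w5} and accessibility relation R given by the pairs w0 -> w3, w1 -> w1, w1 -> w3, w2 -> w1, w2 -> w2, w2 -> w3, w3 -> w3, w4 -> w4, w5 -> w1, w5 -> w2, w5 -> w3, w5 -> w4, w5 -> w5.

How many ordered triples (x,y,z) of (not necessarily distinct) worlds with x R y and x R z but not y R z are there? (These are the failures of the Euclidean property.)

17

Enumerating: (w1,w3,w1), (w2,w1,w2), (w2,w3,w1), (w2,w3,w2), (w5,w1,w2), (w5,w1,w4), (w5,w1,w5), (w5,w2,w4), (w5,w2,w5), (w5,w3,w1), (w5,w3,w2), (w5,w3,w4), (w5,w3,w5), (w5,w4,w1), (w5,w4,w2), (w5,w4,w3), (w5,w4,w5).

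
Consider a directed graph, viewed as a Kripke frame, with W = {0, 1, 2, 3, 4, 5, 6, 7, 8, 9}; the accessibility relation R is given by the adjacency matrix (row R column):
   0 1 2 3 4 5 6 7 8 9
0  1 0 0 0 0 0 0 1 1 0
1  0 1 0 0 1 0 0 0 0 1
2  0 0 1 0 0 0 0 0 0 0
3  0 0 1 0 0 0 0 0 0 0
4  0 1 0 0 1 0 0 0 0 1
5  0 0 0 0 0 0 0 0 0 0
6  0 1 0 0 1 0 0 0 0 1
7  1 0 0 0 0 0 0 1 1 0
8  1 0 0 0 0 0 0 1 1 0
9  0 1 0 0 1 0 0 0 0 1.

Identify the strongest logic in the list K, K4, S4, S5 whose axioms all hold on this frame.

K4

Transitive (axiom 4): yes — every two-step R-path is closed by a direct edge.
Reflexive (axiom T): no — 3 is not related to itself.
Euclidean (axiom 5): yes — any two successors of a common world are R-related.
So F validates K, K4; S4 would additionally require R to be reflexive. The strongest is K4.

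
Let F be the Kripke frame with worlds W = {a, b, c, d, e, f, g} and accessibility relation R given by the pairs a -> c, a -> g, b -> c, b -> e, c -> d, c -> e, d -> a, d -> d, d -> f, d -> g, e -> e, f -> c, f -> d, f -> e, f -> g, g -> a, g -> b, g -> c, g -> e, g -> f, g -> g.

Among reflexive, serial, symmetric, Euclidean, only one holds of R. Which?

serial

Reflexive: no — a is not related to itself.
Serial: yes — every world has a successor (e.g. a R c).
Symmetric: no — a R c but not c R a.
Euclidean: no — a R c and a R g, but not c R g.
Only serial holds.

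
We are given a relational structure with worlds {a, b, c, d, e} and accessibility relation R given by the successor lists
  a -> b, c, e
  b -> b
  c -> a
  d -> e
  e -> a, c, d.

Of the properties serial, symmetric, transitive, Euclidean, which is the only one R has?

Serial: yes — every world has a successor (e.g. a R b).
Symmetric: no — a R b but not b R a.
Transitive: no — a R e and e R d, but not a R d.
Euclidean: no — a R b and a R c, but not b R c.
Only serial holds.

serial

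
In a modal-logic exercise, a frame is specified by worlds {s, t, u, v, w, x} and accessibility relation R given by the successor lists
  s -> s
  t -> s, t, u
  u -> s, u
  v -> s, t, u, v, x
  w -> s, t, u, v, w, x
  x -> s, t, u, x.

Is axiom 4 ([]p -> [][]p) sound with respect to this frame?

The schema 4 characterises exactly the transitive frames.
Transitive: yes — every two-step R-path is closed by a direct edge.

Yes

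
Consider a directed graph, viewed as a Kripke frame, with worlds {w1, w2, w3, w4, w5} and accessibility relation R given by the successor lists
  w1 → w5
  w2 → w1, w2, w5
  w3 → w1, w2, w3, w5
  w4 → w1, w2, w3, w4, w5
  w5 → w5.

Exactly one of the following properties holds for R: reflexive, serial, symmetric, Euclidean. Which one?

Reflexive: no — w1 is not related to itself.
Serial: yes — every world has a successor (e.g. w1 R w5).
Symmetric: no — w1 R w5 but not w5 R w1.
Euclidean: no — w2 R w5 and w2 R w1, but not w5 R w1.
Only serial holds.

serial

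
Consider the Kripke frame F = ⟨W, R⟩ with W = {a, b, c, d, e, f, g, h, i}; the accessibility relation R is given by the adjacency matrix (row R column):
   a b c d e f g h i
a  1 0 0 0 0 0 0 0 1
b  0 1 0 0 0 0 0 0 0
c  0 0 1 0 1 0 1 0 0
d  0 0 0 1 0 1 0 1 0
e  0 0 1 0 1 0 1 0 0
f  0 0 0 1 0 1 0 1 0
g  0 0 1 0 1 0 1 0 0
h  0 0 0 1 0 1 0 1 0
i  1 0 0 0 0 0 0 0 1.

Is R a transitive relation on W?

Yes

Transitive: yes — every two-step R-path is closed by a direct edge.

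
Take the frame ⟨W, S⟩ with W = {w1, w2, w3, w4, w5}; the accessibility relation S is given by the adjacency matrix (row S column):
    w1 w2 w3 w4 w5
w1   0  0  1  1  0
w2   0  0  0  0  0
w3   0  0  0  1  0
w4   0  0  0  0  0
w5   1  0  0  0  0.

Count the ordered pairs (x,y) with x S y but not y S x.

4

Enumerating: (w1,w3), (w1,w4), (w3,w4), (w5,w1).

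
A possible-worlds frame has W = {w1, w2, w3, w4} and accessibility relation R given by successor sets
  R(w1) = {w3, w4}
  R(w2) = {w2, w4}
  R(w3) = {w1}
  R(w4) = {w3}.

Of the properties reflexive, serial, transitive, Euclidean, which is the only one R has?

Reflexive: no — w1 is not related to itself.
Serial: yes — every world has a successor (e.g. w1 R w3).
Transitive: no — w2 R w4 and w4 R w3, but not w2 R w3.
Euclidean: no — w1 R w3 and w1 R w4, but not w3 R w4.
Only serial holds.

serial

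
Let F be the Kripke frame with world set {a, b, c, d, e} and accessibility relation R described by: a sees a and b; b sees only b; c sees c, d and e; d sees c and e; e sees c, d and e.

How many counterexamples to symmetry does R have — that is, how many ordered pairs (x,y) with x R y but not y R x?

Enumerating: (a,b).

1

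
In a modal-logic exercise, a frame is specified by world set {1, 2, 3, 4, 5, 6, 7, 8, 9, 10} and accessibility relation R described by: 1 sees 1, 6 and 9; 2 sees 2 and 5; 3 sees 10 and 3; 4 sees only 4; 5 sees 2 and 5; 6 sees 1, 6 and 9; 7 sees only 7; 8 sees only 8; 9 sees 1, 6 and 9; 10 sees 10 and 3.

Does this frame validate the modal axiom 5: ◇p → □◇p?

By correspondence theory, 5 is valid on a frame iff R is Euclidean.
Euclidean: yes — any two successors of a common world are R-related.

Yes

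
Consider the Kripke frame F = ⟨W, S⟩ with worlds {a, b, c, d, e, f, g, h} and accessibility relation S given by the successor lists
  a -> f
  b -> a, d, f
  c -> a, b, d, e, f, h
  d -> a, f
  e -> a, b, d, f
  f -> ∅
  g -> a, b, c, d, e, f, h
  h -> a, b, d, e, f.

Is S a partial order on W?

No

Reflexive: no — a is not related to itself.
Transitive: yes — every two-step S-path is closed by a direct edge.
Antisymmetric: yes — no distinct pair is related both ways.
So S is not a partial order.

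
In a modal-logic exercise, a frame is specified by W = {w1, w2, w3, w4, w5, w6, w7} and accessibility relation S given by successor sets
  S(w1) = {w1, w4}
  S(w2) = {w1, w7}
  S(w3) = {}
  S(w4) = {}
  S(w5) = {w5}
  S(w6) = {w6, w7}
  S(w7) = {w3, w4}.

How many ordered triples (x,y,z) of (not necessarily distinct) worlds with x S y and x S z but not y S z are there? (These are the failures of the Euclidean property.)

Enumerating: (w1,w4,w1), (w1,w4,w4), (w2,w1,w7), (w2,w7,w1), (w2,w7,w7), (w6,w7,w6), (w6,w7,w7), (w7,w3,w3), (w7,w3,w4), (w7,w4,w3), (w7,w4,w4).

11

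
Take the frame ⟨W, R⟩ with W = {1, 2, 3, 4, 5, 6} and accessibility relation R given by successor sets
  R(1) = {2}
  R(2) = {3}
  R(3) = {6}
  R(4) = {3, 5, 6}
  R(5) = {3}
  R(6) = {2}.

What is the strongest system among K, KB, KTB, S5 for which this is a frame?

K

Symmetric (axiom B): no — 1 R 2 but not 2 R 1.
Reflexive (axiom T): no — 1 is not related to itself.
Euclidean (axiom 5): no — 4 R 3 and 4 R 5, but not 3 R 5.
So F validates K; KB would additionally require R to be symmetric. The strongest is K.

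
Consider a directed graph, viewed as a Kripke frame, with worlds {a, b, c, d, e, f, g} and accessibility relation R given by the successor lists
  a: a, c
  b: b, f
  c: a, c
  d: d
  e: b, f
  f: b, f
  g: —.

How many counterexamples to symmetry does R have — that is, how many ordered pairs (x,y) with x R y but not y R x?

Enumerating: (e,b), (e,f).

2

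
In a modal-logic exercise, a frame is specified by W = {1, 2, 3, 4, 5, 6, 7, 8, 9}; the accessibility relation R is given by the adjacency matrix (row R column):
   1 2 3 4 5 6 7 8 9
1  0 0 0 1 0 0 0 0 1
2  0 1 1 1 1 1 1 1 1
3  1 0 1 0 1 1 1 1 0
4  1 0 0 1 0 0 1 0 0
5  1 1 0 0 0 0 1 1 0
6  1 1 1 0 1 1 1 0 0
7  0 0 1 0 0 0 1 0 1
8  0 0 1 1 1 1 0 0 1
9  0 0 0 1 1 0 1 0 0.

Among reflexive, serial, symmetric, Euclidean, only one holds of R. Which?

serial

Reflexive: no — 1 is not related to itself.
Serial: yes — every world has a successor (e.g. 1 R 4).
Symmetric: no — 1 R 9 but not 9 R 1.
Euclidean: no — 1 R 4 and 1 R 9, but not 4 R 9.
Only serial holds.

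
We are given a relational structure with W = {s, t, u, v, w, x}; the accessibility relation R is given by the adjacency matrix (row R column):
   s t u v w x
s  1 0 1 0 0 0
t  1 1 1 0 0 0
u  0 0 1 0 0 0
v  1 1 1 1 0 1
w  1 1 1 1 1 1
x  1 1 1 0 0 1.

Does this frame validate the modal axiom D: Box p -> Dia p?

The schema D characterises exactly the serial frames.
Serial: yes — every world has a successor (e.g. s R s).

Yes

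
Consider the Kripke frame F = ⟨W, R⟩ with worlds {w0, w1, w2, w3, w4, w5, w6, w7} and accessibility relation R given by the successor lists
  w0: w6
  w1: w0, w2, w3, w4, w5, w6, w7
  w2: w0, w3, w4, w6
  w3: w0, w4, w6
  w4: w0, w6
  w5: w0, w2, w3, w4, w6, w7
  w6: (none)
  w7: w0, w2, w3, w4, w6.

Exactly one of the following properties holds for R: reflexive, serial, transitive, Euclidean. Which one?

transitive

Reflexive: no — w0 is not related to itself.
Serial: no — w6 has no R-successor.
Transitive: yes — every two-step R-path is closed by a direct edge.
Euclidean: no — w1 R w0 and w1 R w2, but not w0 R w2.
Only transitive holds.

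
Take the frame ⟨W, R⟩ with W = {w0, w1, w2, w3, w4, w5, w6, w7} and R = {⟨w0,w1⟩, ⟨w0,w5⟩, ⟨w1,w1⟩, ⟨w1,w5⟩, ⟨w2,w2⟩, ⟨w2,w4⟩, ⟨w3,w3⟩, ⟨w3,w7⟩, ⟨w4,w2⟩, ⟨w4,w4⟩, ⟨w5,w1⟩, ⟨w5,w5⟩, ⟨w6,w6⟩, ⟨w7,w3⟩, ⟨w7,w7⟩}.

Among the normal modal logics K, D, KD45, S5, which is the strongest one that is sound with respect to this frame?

Serial (axiom D): yes — every world has a successor (e.g. w0 R w1).
Euclidean (axiom 5): yes — any two successors of a common world are R-related.
Transitive (axiom 4): yes — every two-step R-path is closed by a direct edge.
Reflexive (axiom T): no — w0 is not related to itself.
So F validates K, D, KD45; S5 would additionally require R to be reflexive. The strongest is KD45.

KD45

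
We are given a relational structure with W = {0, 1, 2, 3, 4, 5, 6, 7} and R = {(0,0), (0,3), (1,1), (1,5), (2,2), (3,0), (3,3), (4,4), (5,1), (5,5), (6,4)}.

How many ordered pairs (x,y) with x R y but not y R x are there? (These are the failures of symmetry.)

1

Enumerating: (6,4).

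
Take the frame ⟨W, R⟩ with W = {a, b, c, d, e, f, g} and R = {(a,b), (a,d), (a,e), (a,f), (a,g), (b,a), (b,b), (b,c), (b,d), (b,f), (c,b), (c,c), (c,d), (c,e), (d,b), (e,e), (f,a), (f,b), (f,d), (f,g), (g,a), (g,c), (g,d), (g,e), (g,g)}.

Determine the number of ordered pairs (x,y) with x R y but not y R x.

9

Enumerating: (a,d), (a,e), (c,d), (c,e), (f,d), (f,g), (g,c), (g,d), (g,e).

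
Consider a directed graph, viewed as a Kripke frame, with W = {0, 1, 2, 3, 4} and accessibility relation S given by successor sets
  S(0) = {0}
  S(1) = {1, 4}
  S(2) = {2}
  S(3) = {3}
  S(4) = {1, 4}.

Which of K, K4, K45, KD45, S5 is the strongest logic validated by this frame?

Transitive (axiom 4): yes — every two-step S-path is closed by a direct edge.
Euclidean (axiom 5): yes — any two successors of a common world are S-related.
Serial (axiom D): yes — every world has a successor (e.g. 0 S 0).
Reflexive (axiom T): yes — every world is S-related to itself.
So F validates K, K4, K45, KD45, S5. The strongest is S5.

S5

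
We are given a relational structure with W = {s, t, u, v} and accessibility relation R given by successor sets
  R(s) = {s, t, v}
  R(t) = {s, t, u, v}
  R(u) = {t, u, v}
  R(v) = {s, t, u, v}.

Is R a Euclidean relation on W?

No

Euclidean: no — t R s and t R u, but not s R u.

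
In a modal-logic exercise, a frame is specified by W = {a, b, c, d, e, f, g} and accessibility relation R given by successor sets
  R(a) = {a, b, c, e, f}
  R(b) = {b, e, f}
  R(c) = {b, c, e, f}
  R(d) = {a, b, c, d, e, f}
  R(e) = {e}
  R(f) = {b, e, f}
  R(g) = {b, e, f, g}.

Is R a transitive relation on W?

Yes

Transitive: yes — every two-step R-path is closed by a direct edge.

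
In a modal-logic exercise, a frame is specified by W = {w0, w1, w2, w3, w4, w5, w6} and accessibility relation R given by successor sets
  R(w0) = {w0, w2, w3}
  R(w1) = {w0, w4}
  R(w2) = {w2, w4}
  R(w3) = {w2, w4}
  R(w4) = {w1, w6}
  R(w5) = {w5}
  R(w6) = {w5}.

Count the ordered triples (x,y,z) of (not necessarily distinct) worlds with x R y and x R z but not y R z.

15

Enumerating: (w0,w2,w0), (w0,w2,w3), (w0,w3,w0), (w0,w3,w3), (w1,w0,w4), (w1,w4,w0), (w1,w4,w4), (w2,w4,w2), (w2,w4,w4), (w3,w4,w2), (w3,w4,w4), (w4,w1,w1), (w4,w1,w6), (w4,w6,w1), (w4,w6,w6).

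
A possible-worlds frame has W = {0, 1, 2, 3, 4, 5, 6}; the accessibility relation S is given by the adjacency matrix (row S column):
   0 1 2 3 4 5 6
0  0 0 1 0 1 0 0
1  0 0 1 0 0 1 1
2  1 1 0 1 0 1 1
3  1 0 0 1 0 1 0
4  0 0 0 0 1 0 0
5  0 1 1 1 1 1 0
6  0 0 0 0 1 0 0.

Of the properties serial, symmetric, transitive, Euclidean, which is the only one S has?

serial

Serial: yes — every world has a successor (e.g. 0 S 2).
Symmetric: no — 0 S 4 but not 4 S 0.
Transitive: no — 0 S 2 and 2 S 1, but not 0 S 1.
Euclidean: no — 0 S 2 and 0 S 4, but not 2 S 4.
Only serial holds.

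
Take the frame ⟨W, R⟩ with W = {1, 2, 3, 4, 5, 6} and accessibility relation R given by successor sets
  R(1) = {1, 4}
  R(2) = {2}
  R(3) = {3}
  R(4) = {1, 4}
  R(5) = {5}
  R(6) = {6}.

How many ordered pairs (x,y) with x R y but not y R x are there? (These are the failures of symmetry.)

0

R is symmetric; there are no such tuples.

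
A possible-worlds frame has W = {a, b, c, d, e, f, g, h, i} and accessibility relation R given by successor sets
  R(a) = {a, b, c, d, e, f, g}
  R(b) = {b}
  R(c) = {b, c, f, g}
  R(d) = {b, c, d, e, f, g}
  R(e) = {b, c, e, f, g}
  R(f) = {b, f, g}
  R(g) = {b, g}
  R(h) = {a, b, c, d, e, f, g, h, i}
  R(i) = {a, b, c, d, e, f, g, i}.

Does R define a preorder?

Reflexive: yes — every world is R-related to itself.
Transitive: yes — every two-step R-path is closed by a direct edge.
So R is a preorder.

Yes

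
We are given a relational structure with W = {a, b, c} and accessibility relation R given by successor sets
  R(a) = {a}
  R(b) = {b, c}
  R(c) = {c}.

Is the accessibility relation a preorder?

Reflexive: yes — every world is R-related to itself.
Transitive: yes — every two-step R-path is closed by a direct edge.
So R is a preorder.

Yes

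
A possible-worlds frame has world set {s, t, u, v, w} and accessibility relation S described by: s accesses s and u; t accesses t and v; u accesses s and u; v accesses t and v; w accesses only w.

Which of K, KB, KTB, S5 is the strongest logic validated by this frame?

S5

Symmetric (axiom B): yes — every pair in S has its reverse in S.
Reflexive (axiom T): yes — every world is S-related to itself.
Euclidean (axiom 5): yes — any two successors of a common world are S-related.
So F validates K, KB, KTB, S5. The strongest is S5.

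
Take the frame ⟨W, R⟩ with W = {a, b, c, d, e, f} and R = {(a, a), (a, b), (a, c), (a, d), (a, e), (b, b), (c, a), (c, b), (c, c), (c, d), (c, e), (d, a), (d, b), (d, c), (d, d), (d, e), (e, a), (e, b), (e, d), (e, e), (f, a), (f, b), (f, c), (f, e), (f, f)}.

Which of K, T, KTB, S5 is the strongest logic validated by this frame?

T

Reflexive (axiom T): yes — every world is R-related to itself.
Symmetric (axiom B): no — a R b but not b R a.
Euclidean (axiom 5): no — a R b and a R c, but not b R c.
So F validates K, T; KTB would additionally require R to be symmetric. The strongest is T.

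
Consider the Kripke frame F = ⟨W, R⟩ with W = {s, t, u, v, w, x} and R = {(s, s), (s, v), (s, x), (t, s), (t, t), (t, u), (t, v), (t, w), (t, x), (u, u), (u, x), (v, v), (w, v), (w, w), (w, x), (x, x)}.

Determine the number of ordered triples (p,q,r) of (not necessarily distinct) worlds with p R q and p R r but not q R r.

29

Enumerating: (s,v,s), (s,v,x), (s,x,s), (s,x,v), (t,s,t), (t,s,u), (t,s,w), (t,u,s), (t,u,t), (t,u,v), (t,u,w), (t,v,s), … and 17 more.
Total: 29.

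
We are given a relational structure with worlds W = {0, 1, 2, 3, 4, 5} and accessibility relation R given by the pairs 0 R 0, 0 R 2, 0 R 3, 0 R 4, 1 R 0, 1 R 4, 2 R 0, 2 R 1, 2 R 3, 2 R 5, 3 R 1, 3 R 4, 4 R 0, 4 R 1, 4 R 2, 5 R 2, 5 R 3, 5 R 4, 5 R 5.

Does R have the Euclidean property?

Euclidean: no — 0 R 2 and 0 R 4, but not 2 R 4.

No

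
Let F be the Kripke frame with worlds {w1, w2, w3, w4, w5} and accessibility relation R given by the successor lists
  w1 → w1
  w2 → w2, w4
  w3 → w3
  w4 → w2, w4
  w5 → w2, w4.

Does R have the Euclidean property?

Euclidean: yes — any two successors of a common world are R-related.

Yes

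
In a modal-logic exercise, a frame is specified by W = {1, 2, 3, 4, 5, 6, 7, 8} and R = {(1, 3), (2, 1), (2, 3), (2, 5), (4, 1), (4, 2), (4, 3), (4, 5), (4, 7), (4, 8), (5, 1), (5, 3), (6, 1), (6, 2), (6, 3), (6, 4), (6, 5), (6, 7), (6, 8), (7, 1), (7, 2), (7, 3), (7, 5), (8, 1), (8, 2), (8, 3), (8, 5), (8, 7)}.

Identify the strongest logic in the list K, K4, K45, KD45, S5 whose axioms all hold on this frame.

K4

Transitive (axiom 4): yes — every two-step R-path is closed by a direct edge.
Euclidean (axiom 5): no — 2 R 1 and 2 R 5, but not 1 R 5.
Serial (axiom D): no — 3 has no R-successor.
Reflexive (axiom T): no — 1 is not related to itself.
So F validates K, K4; K45 would additionally require R to be Euclidean. The strongest is K4.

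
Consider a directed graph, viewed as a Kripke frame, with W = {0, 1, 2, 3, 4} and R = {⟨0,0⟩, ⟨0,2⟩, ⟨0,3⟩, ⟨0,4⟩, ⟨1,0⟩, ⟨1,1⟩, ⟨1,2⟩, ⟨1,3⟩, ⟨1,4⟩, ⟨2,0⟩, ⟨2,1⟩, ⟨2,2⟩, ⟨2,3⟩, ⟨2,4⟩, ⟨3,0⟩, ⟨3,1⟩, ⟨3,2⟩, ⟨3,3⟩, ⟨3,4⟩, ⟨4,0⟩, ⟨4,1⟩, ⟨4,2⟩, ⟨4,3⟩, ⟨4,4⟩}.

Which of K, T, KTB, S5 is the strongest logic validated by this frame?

Reflexive (axiom T): yes — every world is R-related to itself.
Symmetric (axiom B): no — 1 R 0 but not 0 R 1.
Euclidean (axiom 5): no — 2 R 0 and 2 R 1, but not 0 R 1.
So F validates K, T; KTB would additionally require R to be symmetric. The strongest is T.

T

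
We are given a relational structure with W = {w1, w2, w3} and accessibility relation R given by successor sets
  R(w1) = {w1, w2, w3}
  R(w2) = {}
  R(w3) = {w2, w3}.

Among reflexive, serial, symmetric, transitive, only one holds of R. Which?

transitive

Reflexive: no — w2 is not related to itself.
Serial: no — w2 has no R-successor.
Symmetric: no — w1 R w2 but not w2 R w1.
Transitive: yes — every two-step R-path is closed by a direct edge.
Only transitive holds.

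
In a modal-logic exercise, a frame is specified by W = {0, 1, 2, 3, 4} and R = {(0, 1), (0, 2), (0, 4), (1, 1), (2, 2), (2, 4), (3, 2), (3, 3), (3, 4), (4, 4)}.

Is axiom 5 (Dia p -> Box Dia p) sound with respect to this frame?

No

The schema 5 characterises exactly the Euclidean frames.
Euclidean: no — 0 R 1 and 0 R 2, but not 1 R 2.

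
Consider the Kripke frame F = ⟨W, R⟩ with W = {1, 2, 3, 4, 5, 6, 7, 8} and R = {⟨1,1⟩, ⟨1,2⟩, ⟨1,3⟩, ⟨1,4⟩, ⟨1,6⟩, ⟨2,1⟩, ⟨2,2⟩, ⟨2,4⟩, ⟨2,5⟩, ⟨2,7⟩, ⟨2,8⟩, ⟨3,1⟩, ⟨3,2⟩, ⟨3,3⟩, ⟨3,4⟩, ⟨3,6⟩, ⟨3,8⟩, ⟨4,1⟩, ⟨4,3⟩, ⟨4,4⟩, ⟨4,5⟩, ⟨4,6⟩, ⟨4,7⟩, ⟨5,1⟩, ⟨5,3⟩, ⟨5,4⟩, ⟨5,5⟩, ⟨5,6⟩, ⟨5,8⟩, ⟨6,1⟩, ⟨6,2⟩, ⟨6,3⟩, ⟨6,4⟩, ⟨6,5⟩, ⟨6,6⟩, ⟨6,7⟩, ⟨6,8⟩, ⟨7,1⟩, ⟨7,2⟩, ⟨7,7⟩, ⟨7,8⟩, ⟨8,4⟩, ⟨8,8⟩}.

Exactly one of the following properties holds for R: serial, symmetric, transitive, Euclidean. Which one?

Serial: yes — every world has a successor (e.g. 1 R 1).
Symmetric: no — 2 R 4 but not 4 R 2.
Transitive: no — 1 R 2 and 2 R 5, but not 1 R 5.
Euclidean: no — 1 R 2 and 1 R 3, but not 2 R 3.
Only serial holds.

serial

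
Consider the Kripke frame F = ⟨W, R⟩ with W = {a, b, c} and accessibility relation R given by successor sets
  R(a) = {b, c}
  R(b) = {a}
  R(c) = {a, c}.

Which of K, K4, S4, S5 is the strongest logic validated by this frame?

Transitive (axiom 4): no — b R a and a R c, but not b R c.
Reflexive (axiom T): no — a is not related to itself.
Euclidean (axiom 5): no — a R b and a R c, but not b R c.
So F validates K; K4 would additionally require R to be transitive. The strongest is K.

K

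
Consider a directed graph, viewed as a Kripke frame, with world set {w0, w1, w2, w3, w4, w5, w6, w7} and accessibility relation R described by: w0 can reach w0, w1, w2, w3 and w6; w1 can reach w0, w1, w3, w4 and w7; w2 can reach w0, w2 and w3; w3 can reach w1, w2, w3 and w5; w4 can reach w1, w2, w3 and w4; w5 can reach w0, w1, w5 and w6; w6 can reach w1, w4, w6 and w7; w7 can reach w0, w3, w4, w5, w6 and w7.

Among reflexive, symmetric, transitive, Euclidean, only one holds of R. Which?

reflexive

Reflexive: yes — every world is R-related to itself.
Symmetric: no — w0 R w3 but not w3 R w0.
Transitive: no — w0 R w1 and w1 R w4, but not w0 R w4.
Euclidean: no — w0 R w1 and w0 R w2, but not w1 R w2.
Only reflexive holds.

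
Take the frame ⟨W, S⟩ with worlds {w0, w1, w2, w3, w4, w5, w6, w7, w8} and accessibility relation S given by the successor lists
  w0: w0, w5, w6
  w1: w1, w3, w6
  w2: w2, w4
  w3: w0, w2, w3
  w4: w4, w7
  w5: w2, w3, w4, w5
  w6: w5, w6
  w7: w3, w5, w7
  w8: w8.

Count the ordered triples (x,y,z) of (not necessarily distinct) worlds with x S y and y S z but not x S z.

Enumerating: (w0,w5,w2), (w0,w5,w3), (w0,w5,w4), (w1,w3,w0), (w1,w3,w2), (w1,w6,w5), (w2,w4,w7), (w3,w0,w5), (w3,w0,w6), (w3,w2,w4), (w4,w7,w3), (w4,w7,w5), … and 9 more.
Total: 21.

21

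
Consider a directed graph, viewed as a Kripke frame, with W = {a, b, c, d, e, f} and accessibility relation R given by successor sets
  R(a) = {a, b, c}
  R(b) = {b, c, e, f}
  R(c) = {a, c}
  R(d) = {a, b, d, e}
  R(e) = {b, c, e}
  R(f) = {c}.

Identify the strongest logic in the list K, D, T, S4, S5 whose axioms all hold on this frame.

Serial (axiom D): yes — every world has a successor (e.g. a R a).
Reflexive (axiom T): no — f is not related to itself.
Transitive (axiom 4): no — a R b and b R e, but not a R e.
Euclidean (axiom 5): no — a R c and a R b, but not c R b.
So F validates K, D; T would additionally require R to be reflexive. The strongest is D.

D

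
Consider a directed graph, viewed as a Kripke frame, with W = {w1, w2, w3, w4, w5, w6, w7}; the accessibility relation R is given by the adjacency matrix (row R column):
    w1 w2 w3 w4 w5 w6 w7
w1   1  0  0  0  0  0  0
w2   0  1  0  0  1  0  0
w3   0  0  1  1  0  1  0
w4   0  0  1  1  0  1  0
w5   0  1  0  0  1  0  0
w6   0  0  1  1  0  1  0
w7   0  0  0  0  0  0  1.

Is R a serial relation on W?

Serial: yes — every world has a successor (e.g. w1 R w1).

Yes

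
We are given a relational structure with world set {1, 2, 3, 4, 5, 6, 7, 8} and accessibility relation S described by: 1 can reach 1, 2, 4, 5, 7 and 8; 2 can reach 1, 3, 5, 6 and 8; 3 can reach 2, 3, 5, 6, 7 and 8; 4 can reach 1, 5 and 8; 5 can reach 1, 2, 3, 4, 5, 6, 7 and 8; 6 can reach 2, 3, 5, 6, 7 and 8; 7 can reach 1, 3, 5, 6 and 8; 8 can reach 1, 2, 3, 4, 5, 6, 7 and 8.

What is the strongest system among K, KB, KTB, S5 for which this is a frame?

Symmetric (axiom B): yes — every pair in S has its reverse in S.
Reflexive (axiom T): no — 2 is not related to itself.
Euclidean (axiom 5): no — 1 S 2 and 1 S 4, but not 2 S 4.
So F validates K, KB; KTB would additionally require S to be reflexive. The strongest is KB.

KB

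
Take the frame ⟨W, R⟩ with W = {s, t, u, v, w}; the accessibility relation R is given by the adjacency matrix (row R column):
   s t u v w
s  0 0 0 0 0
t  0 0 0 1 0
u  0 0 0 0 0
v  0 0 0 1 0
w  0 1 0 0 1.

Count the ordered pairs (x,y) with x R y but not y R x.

Enumerating: (t,v), (w,t).

2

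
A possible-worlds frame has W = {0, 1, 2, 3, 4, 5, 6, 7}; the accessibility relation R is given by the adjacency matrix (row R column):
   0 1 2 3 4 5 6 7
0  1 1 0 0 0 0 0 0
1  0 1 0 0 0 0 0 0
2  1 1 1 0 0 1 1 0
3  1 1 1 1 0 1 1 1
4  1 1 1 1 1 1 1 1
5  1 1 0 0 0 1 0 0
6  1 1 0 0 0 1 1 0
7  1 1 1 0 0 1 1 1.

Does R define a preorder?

Yes

Reflexive: yes — every world is R-related to itself.
Transitive: yes — every two-step R-path is closed by a direct edge.
So R is a preorder.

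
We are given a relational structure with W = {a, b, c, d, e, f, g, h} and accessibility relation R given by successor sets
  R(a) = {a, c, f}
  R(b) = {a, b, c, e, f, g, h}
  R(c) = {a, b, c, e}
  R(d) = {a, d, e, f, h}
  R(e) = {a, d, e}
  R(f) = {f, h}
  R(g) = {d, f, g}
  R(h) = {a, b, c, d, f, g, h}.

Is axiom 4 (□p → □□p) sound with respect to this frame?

Axiom 4 corresponds to the accessibility relation being transitive.
Transitive: no — a R c and c R b, but not a R b.

No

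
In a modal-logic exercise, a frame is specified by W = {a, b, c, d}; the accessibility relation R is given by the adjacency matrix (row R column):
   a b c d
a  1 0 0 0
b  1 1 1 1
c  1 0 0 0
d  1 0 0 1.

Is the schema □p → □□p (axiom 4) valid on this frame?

Yes

The schema 4 characterises exactly the transitive frames.
Transitive: yes — every two-step R-path is closed by a direct edge.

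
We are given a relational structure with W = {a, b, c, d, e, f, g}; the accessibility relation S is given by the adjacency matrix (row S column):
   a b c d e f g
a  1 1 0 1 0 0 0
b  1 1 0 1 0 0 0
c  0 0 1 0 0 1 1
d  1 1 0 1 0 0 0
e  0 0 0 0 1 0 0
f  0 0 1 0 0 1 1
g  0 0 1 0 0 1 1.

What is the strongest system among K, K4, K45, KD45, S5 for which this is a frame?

S5

Transitive (axiom 4): yes — every two-step S-path is closed by a direct edge.
Euclidean (axiom 5): yes — any two successors of a common world are S-related.
Serial (axiom D): yes — every world has a successor (e.g. a S a).
Reflexive (axiom T): yes — every world is S-related to itself.
So F validates K, K4, K45, KD45, S5. The strongest is S5.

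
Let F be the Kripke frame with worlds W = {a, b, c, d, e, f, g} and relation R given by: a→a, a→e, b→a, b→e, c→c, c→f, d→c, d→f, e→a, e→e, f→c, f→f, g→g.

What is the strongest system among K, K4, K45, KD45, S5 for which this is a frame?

Transitive (axiom 4): yes — every two-step R-path is closed by a direct edge.
Euclidean (axiom 5): yes — any two successors of a common world are R-related.
Serial (axiom D): yes — every world has a successor (e.g. a R a).
Reflexive (axiom T): no — b is not related to itself.
So F validates K, K4, K45, KD45; S5 would additionally require R to be reflexive. The strongest is KD45.

KD45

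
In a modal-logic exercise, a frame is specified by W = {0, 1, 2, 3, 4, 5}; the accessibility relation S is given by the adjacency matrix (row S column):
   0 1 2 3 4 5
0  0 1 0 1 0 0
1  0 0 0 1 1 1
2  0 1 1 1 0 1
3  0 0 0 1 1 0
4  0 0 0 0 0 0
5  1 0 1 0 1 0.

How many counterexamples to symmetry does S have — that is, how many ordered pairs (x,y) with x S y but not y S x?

10

Enumerating: (0,1), (0,3), (1,3), (1,4), (1,5), (2,1), (2,3), (3,4), (5,0), (5,4).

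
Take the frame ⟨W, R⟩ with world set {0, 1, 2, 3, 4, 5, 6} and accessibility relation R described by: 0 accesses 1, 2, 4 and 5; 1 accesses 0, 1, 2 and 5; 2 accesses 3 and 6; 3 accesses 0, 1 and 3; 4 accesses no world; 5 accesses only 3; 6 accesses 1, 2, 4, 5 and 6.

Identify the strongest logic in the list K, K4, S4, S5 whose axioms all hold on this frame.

Transitive (axiom 4): no — 0 R 2 and 2 R 3, but not 0 R 3.
Reflexive (axiom T): no — 0 is not related to itself.
Euclidean (axiom 5): no — 0 R 1 and 0 R 4, but not 1 R 4.
So F validates K; K4 would additionally require R to be transitive. The strongest is K.

K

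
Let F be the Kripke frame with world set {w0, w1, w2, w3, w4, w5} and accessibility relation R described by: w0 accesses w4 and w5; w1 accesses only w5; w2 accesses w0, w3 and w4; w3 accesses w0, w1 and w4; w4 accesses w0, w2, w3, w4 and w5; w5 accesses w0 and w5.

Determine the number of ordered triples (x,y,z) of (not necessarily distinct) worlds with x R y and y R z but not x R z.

16

Enumerating: (w0,w4,w0), (w0,w4,w2), (w0,w4,w3), (w0,w5,w0), (w1,w5,w0), (w2,w0,w5), (w2,w3,w1), (w2,w4,w2), (w2,w4,w5), (w3,w0,w5), (w3,w1,w5), (w3,w4,w2), (w3,w4,w3), (w3,w4,w5), (w4,w3,w1), (w5,w0,w4).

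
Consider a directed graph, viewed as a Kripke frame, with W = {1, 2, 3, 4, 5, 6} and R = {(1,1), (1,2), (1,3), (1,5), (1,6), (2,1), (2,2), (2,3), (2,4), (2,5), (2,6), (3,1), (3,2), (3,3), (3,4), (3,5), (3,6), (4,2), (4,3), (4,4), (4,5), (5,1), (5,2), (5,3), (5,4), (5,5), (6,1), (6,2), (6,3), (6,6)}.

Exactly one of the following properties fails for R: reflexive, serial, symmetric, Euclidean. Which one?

Reflexive: yes — every world is R-related to itself.
Serial: yes — every world has a successor (e.g. 1 R 1).
Symmetric: yes — every pair in R has its reverse in R.
Euclidean: no — 1 R 5 and 1 R 6, but not 5 R 6.
Only Euclidean fails.

Euclidean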